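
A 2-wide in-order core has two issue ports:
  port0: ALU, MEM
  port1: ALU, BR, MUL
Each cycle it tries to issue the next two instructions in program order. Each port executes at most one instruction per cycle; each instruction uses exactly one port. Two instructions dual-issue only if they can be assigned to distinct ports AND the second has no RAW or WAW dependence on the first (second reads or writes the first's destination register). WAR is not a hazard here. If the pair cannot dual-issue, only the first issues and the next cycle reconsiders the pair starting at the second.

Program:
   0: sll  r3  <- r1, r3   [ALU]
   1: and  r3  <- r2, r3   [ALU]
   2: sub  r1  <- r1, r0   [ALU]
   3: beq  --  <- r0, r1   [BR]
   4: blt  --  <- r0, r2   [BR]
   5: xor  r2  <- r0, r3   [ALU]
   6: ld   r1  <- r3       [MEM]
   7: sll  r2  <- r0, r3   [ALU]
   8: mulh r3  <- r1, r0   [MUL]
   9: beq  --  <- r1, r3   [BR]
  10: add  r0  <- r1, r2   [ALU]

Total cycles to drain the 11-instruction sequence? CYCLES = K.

CYCLES = 7

t=0 i0:sll.ALU ; RAW+WAW r3
t=1 i1+i2:and.ALU;sub.ALU ; 2-wide
t=2 i3:beq.BR ; no-port BR/BR
t=3 i4+i5:blt.BR;xor.ALU ; 2-wide
t=4 i6+i7:ld.MEM;sll.ALU ; 2-wide
t=5 i8:mulh.MUL ; no-port MUL/BR
t=6 i9+i10:beq.BR;add.ALU ; 2-wide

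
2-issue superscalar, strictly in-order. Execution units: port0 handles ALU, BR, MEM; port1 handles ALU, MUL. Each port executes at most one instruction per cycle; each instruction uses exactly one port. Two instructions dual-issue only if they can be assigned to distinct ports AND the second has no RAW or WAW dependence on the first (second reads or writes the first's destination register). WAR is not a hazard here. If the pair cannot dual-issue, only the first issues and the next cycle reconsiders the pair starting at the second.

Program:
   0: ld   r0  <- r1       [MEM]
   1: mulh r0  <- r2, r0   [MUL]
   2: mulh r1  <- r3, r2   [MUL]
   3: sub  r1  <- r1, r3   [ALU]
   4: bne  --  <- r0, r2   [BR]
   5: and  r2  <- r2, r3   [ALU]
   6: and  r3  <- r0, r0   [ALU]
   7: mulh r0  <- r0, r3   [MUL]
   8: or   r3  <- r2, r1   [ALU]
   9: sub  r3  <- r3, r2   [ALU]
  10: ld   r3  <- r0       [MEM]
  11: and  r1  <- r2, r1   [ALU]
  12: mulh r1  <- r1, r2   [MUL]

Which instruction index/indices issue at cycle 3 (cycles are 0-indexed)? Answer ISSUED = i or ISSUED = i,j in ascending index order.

t=0 i0:ld ; RAW+WAW r0
t=1 i1:mulh ; no-port MUL/MUL
t=2 i2:mulh ; RAW+WAW r1
t=3 i3,i4:sub bne ; pair
t=4 i5,i6:and and ; pair
t=5 i7,i8:mulh or ; pair
t=6 i9:sub ; WAW r3
t=7 i10,i11:ld and ; pair
t=8 i12:mulh ; tail

ISSUED = 3,4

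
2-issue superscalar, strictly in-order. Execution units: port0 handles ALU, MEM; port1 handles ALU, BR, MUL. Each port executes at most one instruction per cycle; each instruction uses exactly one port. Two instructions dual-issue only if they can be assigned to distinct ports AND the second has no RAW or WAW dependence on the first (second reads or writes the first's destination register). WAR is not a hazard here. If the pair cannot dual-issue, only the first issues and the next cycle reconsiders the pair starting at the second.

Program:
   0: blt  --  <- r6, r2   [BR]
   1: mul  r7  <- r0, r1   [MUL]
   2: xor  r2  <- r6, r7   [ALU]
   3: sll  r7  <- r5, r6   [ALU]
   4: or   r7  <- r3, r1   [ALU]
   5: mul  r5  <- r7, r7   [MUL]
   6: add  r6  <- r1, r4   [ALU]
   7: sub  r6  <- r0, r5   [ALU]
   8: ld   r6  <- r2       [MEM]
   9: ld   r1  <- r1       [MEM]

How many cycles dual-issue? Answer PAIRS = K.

PAIRS = 2

#0 head=0: blt i0 no-port BR/MUL
#1 head=1: mul i1 RAW r7
#2 head=2: xor sll i2,i3 2-wide
#3 head=4: or i4 RAW r7
#4 head=5: mul add i5,i6 2-wide
#5 head=7: sub i7 WAW r6
#6 head=8: ld i8 no-port MEM/MEM
#7 head=9: ld i9 tail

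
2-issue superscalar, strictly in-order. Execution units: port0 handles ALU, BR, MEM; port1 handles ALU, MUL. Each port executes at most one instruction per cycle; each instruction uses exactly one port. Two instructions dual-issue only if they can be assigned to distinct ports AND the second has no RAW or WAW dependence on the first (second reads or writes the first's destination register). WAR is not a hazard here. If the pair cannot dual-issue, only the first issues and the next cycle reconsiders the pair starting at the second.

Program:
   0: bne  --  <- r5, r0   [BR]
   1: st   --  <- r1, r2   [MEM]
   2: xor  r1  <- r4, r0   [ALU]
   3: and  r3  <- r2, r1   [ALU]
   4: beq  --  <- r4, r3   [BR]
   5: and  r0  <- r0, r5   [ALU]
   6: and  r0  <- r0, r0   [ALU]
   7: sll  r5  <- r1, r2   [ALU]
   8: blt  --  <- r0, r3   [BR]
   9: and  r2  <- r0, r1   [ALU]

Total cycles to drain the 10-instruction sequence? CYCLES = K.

[0] i0  bne  -- no-port BR/MEM
[1] i1+i2  st/xor  -- 2-wide
[2] i3  and  -- RAW r3
[3] i4+i5  beq/and  -- 2-wide
[4] i6+i7  and/sll  -- 2-wide
[5] i8+i9  blt/and  -- 2-wide

CYCLES = 6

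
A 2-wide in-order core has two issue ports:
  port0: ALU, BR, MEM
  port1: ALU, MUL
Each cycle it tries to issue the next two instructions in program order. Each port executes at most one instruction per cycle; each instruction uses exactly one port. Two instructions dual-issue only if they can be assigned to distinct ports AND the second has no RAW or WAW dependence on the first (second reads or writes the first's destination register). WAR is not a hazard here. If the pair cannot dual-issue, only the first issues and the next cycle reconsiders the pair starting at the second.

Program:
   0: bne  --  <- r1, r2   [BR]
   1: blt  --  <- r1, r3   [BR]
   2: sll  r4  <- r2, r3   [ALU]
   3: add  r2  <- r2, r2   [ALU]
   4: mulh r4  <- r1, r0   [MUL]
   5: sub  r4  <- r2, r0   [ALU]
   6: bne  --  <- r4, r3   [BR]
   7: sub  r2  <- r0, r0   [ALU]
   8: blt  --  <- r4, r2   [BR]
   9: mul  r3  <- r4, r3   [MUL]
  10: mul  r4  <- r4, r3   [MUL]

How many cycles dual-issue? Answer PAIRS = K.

[0] i0  bne  -- no-port BR/BR
[1] i1+i2  blt sll  -- 2-wide
[2] i3+i4  add mulh  -- 2-wide
[3] i5  sub  -- RAW r4
[4] i6+i7  bne sub  -- 2-wide
[5] i8+i9  blt mul  -- 2-wide
[6] i10  mul  -- tail

PAIRS = 4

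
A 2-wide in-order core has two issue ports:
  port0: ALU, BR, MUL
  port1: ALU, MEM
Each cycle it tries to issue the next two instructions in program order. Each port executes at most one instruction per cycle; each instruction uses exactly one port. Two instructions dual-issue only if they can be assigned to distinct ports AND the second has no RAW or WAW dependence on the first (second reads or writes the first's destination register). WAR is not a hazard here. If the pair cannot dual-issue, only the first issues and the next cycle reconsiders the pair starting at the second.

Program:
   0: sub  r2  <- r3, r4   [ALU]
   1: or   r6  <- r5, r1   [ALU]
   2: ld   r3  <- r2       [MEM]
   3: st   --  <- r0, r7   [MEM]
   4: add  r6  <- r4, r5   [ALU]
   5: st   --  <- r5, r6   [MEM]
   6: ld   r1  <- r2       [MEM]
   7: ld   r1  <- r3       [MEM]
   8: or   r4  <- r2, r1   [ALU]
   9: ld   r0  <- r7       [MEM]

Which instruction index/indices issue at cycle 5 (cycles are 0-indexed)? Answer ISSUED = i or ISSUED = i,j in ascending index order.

  cy0 -> i0+i1 (sub/or) pair
  cy1 -> i2 (ld) no-port MEM/MEM
  cy2 -> i3+i4 (st/add) pair
  cy3 -> i5 (st) no-port MEM/MEM
  cy4 -> i6 (ld) no-port MEM/MEM
  cy5 -> i7 (ld) RAW r1
  cy6 -> i8+i9 (or/ld) pair

ISSUED = 7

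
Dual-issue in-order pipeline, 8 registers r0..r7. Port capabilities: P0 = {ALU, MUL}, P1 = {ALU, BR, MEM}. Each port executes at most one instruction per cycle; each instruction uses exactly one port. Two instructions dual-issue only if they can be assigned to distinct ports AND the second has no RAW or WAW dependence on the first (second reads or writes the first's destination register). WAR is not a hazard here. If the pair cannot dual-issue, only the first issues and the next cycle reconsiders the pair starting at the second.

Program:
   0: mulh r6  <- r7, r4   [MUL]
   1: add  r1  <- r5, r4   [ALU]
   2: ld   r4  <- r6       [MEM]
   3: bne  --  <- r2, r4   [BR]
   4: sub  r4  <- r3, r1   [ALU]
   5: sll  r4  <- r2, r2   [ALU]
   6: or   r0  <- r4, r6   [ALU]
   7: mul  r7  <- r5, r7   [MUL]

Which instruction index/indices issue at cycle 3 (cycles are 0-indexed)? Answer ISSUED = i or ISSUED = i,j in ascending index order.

ISSUED = 5

#0 head=0: mulh+add i0/i1 dual
#1 head=2: ld i2 no-port MEM/BR
#2 head=3: bne+sub i3/i4 dual
#3 head=5: sll i5 RAW r4
#4 head=6: or+mul i6/i7 dual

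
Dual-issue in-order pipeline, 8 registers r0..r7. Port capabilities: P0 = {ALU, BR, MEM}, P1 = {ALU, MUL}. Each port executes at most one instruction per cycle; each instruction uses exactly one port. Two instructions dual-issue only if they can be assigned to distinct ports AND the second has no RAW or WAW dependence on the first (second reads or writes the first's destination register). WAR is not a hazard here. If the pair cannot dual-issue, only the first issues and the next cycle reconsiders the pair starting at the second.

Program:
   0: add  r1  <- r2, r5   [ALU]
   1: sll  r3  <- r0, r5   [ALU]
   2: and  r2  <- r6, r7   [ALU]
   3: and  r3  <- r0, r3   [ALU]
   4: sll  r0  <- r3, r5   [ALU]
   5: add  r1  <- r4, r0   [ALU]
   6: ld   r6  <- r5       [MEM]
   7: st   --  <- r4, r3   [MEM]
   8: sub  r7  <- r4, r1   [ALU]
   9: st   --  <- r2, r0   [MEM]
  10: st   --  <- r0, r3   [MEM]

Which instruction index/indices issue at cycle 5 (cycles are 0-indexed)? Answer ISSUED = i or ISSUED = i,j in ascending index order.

ISSUED = 9

#0 head=0: add.ALU sll.ALU i0&i1 2-wide
#1 head=2: and.ALU and.ALU i2&i3 2-wide
#2 head=4: sll.ALU i4 RAW r0
#3 head=5: add.ALU ld.MEM i5&i6 2-wide
#4 head=7: st.MEM sub.ALU i7&i8 2-wide
#5 head=9: st.MEM i9 no-port MEM/MEM
#6 head=10: st.MEM i10 tail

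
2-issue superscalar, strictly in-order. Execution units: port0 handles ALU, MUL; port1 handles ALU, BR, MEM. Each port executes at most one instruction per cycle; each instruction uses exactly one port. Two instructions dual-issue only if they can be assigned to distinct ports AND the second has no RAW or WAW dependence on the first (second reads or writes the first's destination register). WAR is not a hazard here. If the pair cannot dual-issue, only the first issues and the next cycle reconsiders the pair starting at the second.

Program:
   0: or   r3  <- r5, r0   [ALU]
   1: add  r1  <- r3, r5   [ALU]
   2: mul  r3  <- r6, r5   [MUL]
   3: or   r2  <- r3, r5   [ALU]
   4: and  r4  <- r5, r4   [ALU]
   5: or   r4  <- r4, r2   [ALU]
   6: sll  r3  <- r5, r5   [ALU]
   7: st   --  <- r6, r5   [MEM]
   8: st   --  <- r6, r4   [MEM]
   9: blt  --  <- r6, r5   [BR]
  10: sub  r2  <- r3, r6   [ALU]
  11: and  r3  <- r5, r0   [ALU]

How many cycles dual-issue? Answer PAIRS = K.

PAIRS = 4

#0 head=0: or.ALU i0 RAW r3
#1 head=1: add.ALU mul.MUL i1/i2 2-wide
#2 head=3: or.ALU and.ALU i3/i4 2-wide
#3 head=5: or.ALU sll.ALU i5/i6 2-wide
#4 head=7: st.MEM i7 no-port MEM/MEM
#5 head=8: st.MEM i8 no-port MEM/BR
#6 head=9: blt.BR sub.ALU i9/i10 2-wide
#7 head=11: and.ALU i11 tail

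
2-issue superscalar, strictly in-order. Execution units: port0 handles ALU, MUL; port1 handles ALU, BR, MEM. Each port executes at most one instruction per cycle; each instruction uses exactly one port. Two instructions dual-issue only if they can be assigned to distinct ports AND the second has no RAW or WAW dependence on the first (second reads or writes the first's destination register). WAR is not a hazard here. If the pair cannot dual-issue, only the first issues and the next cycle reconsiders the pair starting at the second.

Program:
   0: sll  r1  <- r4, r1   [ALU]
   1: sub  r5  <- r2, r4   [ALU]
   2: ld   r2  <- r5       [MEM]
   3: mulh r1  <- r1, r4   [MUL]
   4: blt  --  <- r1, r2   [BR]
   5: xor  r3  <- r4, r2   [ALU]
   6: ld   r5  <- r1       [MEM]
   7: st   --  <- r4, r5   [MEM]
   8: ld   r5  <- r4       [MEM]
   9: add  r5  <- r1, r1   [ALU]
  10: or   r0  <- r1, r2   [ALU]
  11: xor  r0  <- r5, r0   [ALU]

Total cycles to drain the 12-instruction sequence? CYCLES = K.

[0] i0/i1  sll.ALU sub.ALU  -- dual
[1] i2/i3  ld.MEM mulh.MUL  -- dual
[2] i4/i5  blt.BR xor.ALU  -- dual
[3] i6  ld.MEM  -- no-port MEM/MEM
[4] i7  st.MEM  -- no-port MEM/MEM
[5] i8  ld.MEM  -- WAW r5
[6] i9/i10  add.ALU or.ALU  -- dual
[7] i11  xor.ALU  -- tail

CYCLES = 8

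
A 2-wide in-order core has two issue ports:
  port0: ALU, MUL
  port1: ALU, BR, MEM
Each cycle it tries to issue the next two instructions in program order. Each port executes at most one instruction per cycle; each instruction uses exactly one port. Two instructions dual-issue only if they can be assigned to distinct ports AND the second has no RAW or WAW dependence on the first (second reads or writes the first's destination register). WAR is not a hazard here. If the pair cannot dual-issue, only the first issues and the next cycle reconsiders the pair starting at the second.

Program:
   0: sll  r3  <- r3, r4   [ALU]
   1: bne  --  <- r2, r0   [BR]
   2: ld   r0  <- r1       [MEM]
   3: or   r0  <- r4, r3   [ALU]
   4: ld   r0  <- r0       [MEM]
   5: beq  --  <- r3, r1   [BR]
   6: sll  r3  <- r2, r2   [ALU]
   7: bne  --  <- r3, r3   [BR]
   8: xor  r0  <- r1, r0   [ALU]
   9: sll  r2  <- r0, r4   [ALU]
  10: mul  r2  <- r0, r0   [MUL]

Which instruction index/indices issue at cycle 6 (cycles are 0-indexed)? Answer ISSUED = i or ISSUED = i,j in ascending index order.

#0 head=0: sll.ALU bne.BR i0,i1 pair
#1 head=2: ld.MEM i2 WAW r0
#2 head=3: or.ALU i3 RAW+WAW r0
#3 head=4: ld.MEM i4 no-port MEM/BR
#4 head=5: beq.BR sll.ALU i5,i6 pair
#5 head=7: bne.BR xor.ALU i7,i8 pair
#6 head=9: sll.ALU i9 WAW r2
#7 head=10: mul.MUL i10 tail

ISSUED = 9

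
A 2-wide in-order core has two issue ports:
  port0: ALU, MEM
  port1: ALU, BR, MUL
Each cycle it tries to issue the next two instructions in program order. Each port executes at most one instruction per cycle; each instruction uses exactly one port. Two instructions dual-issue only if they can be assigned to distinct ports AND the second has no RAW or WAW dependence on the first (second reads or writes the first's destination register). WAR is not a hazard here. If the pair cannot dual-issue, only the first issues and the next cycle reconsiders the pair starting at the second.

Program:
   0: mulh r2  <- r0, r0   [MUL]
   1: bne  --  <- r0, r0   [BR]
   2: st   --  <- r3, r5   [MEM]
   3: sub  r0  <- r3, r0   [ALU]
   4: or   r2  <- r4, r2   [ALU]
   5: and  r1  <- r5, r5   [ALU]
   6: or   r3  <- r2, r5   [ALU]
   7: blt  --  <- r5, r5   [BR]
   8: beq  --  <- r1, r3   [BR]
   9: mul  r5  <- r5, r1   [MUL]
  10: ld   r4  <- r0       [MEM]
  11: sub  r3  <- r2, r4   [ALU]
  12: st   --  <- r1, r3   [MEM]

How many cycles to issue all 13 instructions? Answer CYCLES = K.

CYCLES = 9

0. mulh.MUL @i0  | no-port MUL/BR
1. bne.BR;st.MEM @i1/i2  | 2-wide
2. sub.ALU;or.ALU @i3/i4  | 2-wide
3. and.ALU;or.ALU @i5/i6  | 2-wide
4. blt.BR @i7  | no-port BR/BR
5. beq.BR @i8  | no-port BR/MUL
6. mul.MUL;ld.MEM @i9/i10  | 2-wide
7. sub.ALU @i11  | RAW r3
8. st.MEM @i12  | tail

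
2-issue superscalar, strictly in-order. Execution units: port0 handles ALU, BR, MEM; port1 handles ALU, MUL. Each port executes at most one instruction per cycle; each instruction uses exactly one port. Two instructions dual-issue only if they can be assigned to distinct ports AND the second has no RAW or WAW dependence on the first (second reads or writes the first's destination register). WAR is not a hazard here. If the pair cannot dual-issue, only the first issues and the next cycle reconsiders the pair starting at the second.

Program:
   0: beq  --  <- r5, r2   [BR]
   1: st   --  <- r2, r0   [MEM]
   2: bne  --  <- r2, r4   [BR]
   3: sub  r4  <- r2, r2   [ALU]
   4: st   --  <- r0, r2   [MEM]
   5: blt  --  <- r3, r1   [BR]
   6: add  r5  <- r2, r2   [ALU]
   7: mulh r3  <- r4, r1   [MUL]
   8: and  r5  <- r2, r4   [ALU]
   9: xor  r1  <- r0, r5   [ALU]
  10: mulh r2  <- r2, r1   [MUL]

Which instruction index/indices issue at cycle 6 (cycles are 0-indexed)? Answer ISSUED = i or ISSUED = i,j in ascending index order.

ISSUED = 9

t=0 i0:beq.BR ; no-port BR/MEM
t=1 i1:st.MEM ; no-port MEM/BR
t=2 i2&i3:bne.BR;sub.ALU ; pair
t=3 i4:st.MEM ; no-port MEM/BR
t=4 i5&i6:blt.BR;add.ALU ; pair
t=5 i7&i8:mulh.MUL;and.ALU ; pair
t=6 i9:xor.ALU ; RAW r1
t=7 i10:mulh.MUL ; tail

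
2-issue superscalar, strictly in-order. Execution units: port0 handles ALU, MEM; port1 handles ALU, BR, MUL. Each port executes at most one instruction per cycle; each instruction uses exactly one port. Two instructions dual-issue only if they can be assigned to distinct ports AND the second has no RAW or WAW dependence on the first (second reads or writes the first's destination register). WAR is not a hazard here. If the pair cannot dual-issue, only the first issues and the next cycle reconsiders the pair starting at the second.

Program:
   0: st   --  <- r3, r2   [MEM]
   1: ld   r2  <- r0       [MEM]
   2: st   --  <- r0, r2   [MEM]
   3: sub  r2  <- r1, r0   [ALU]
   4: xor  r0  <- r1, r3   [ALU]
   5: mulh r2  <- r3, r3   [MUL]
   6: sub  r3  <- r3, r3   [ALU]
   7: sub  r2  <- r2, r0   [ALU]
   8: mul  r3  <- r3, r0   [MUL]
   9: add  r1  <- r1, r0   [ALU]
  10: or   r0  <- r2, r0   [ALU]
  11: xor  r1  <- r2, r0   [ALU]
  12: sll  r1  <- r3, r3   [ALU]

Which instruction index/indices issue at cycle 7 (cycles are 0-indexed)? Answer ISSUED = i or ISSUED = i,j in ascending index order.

ISSUED = 11

c0: i0 st  no-port MEM/MEM
c1: i1 ld  no-port MEM/MEM
c2: i2&i3 st+sub  pair
c3: i4&i5 xor+mulh  pair
c4: i6&i7 sub+sub  pair
c5: i8&i9 mul+add  pair
c6: i10 or  RAW r0
c7: i11 xor  WAW r1
c8: i12 sll  tail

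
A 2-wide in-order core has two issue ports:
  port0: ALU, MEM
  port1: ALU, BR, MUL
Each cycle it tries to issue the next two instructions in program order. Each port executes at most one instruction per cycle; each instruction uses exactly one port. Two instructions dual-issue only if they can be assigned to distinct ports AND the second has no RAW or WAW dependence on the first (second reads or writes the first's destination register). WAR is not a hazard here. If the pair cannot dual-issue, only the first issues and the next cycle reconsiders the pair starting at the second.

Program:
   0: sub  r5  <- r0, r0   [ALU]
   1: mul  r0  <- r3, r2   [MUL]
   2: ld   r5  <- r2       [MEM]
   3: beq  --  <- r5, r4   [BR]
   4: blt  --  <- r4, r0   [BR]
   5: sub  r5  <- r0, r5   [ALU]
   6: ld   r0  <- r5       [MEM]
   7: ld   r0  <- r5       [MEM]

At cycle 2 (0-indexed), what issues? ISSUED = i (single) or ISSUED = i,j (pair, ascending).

[0] i0/i1  sub mul  -- 2-wide
[1] i2  ld  -- RAW r5
[2] i3  beq  -- no-port BR/BR
[3] i4/i5  blt sub  -- 2-wide
[4] i6  ld  -- no-port MEM/MEM
[5] i7  ld  -- tail

ISSUED = 3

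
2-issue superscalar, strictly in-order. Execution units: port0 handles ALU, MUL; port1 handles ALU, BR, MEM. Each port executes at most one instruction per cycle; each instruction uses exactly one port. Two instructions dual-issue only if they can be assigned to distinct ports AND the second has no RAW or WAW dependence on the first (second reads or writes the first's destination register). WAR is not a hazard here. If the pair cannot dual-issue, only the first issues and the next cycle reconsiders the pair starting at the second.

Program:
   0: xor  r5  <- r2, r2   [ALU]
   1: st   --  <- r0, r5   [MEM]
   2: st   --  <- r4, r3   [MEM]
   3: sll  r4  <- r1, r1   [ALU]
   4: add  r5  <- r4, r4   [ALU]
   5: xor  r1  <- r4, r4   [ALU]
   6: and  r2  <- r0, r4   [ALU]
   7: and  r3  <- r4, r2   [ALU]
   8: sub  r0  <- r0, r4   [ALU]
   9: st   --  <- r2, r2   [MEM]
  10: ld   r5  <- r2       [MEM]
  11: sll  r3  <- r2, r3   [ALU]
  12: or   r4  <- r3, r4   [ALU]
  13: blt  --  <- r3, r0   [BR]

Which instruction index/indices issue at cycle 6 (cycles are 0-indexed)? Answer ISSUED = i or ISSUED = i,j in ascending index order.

0. xor @i0  | RAW r5
1. st @i1  | no-port MEM/MEM
2. st+sll @i2,i3  | 2-wide
3. add+xor @i4,i5  | 2-wide
4. and @i6  | RAW r2
5. and+sub @i7,i8  | 2-wide
6. st @i9  | no-port MEM/MEM
7. ld+sll @i10,i11  | 2-wide
8. or+blt @i12,i13  | 2-wide

ISSUED = 9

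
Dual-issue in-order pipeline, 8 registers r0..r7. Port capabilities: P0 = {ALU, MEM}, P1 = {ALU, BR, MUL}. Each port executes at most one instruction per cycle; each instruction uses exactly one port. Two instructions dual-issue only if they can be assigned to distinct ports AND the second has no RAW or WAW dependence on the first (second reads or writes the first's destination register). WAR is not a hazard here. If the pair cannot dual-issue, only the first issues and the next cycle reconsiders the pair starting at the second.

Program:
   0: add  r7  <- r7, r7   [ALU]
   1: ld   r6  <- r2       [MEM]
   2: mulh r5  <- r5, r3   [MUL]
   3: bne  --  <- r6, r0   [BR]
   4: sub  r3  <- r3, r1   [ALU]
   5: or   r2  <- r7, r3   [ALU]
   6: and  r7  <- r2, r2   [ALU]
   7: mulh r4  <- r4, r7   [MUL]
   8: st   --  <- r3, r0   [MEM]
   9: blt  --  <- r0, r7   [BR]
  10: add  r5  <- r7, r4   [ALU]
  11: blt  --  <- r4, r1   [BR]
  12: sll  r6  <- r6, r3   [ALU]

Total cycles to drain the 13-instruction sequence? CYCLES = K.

[0] i0+i1  add ld  -- pair
[1] i2  mulh  -- no-port MUL/BR
[2] i3+i4  bne sub  -- pair
[3] i5  or  -- RAW r2
[4] i6  and  -- RAW r7
[5] i7+i8  mulh st  -- pair
[6] i9+i10  blt add  -- pair
[7] i11+i12  blt sll  -- pair

CYCLES = 8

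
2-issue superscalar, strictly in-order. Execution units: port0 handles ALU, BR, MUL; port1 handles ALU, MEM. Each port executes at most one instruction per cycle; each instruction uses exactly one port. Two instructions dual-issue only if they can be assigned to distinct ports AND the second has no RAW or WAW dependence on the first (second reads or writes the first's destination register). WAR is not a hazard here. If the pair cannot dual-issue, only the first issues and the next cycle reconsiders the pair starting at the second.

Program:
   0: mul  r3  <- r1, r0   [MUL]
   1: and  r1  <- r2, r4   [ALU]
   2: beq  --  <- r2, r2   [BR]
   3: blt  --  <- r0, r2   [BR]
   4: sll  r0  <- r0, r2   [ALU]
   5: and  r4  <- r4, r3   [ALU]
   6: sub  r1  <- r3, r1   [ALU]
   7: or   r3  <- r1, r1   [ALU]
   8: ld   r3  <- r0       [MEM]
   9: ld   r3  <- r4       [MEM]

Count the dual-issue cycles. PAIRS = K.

0. mul.MUL/and.ALU @i0+i1  | pair
1. beq.BR @i2  | no-port BR/BR
2. blt.BR/sll.ALU @i3+i4  | pair
3. and.ALU/sub.ALU @i5+i6  | pair
4. or.ALU @i7  | WAW r3
5. ld.MEM @i8  | no-port MEM/MEM
6. ld.MEM @i9  | tail

PAIRS = 3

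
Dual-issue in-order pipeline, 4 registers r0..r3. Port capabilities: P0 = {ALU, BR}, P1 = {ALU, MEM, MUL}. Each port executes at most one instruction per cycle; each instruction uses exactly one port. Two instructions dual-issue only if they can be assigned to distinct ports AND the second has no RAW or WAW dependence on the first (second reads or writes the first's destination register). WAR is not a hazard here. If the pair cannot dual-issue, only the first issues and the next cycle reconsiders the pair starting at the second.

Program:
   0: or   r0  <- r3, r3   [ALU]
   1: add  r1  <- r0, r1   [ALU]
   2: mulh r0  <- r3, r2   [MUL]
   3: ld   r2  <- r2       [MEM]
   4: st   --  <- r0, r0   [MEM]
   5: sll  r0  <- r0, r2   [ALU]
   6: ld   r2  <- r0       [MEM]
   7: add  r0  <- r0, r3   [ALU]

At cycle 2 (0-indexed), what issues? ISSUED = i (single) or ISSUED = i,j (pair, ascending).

[0] i0  or.ALU  -- RAW r0
[1] i1,i2  add.ALU mulh.MUL  -- 2-wide
[2] i3  ld.MEM  -- no-port MEM/MEM
[3] i4,i5  st.MEM sll.ALU  -- 2-wide
[4] i6,i7  ld.MEM add.ALU  -- 2-wide

ISSUED = 3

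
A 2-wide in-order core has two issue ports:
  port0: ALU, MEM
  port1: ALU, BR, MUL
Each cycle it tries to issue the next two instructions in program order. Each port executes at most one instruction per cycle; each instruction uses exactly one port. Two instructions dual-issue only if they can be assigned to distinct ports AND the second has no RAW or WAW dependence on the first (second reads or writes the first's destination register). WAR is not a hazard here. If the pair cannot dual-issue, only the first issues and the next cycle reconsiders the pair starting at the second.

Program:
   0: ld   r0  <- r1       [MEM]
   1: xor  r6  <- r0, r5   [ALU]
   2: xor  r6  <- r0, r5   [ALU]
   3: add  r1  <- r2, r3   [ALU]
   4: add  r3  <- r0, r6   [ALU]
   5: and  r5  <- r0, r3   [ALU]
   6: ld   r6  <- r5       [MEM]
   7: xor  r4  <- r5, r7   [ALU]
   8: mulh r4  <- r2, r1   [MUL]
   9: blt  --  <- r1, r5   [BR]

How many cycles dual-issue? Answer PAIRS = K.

[0] i0  ld.MEM  -- RAW r0
[1] i1  xor.ALU  -- WAW r6
[2] i2,i3  xor.ALU/add.ALU  -- pair
[3] i4  add.ALU  -- RAW r3
[4] i5  and.ALU  -- RAW r5
[5] i6,i7  ld.MEM/xor.ALU  -- pair
[6] i8  mulh.MUL  -- no-port MUL/BR
[7] i9  blt.BR  -- tail

PAIRS = 2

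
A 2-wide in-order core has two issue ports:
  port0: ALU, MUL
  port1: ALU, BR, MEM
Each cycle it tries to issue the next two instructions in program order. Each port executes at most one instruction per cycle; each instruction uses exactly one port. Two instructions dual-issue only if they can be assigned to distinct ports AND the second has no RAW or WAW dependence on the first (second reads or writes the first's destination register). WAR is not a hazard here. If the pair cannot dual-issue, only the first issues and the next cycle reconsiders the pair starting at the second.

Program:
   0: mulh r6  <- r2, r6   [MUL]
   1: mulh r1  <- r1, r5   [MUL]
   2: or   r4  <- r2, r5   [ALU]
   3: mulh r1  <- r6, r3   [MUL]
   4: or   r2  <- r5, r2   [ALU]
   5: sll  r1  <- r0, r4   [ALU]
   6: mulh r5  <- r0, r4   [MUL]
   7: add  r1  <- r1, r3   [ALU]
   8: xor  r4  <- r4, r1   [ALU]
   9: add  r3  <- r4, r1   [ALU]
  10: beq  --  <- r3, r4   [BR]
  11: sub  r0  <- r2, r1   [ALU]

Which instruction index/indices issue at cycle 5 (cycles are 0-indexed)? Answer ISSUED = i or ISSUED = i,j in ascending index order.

ISSUED = 8

  cy0 -> i0 (mulh.MUL) no-port MUL/MUL
  cy1 -> i1+i2 (mulh.MUL+or.ALU) 2-wide
  cy2 -> i3+i4 (mulh.MUL+or.ALU) 2-wide
  cy3 -> i5+i6 (sll.ALU+mulh.MUL) 2-wide
  cy4 -> i7 (add.ALU) RAW r1
  cy5 -> i8 (xor.ALU) RAW r4
  cy6 -> i9 (add.ALU) RAW r3
  cy7 -> i10+i11 (beq.BR+sub.ALU) 2-wide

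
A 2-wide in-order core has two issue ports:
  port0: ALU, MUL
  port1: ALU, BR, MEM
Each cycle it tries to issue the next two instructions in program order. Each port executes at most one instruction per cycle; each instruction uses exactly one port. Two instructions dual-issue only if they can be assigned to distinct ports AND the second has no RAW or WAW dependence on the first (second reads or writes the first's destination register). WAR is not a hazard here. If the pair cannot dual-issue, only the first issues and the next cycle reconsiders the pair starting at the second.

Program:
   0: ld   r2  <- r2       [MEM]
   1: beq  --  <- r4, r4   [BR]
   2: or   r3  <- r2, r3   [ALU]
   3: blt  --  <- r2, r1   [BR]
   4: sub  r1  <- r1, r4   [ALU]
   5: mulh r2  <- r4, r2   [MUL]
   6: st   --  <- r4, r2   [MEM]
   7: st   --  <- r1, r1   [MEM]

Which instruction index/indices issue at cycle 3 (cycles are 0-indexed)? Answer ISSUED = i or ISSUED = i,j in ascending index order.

ISSUED = 5

  cy0 -> i0 (ld) no-port MEM/BR
  cy1 -> i1&i2 (beq or) dual
  cy2 -> i3&i4 (blt sub) dual
  cy3 -> i5 (mulh) RAW r2
  cy4 -> i6 (st) no-port MEM/MEM
  cy5 -> i7 (st) tail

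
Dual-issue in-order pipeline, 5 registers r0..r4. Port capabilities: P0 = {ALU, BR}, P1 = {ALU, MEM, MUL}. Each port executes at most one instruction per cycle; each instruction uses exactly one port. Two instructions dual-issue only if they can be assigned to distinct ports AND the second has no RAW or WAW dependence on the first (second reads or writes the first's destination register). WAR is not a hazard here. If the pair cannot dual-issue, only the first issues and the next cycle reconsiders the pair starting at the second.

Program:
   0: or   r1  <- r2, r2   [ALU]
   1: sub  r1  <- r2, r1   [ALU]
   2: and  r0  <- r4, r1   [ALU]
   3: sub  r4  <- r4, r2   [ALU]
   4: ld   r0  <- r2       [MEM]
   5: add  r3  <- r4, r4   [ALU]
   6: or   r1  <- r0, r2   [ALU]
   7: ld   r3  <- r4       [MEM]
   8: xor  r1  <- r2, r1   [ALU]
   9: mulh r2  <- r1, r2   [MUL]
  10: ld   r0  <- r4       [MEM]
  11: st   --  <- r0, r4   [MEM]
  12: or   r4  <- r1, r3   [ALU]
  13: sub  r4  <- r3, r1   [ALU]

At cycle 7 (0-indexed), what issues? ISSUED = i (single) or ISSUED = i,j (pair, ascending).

[0] i0  or  -- RAW+WAW r1
[1] i1  sub  -- RAW r1
[2] i2&i3  and+sub  -- 2-wide
[3] i4&i5  ld+add  -- 2-wide
[4] i6&i7  or+ld  -- 2-wide
[5] i8  xor  -- RAW r1
[6] i9  mulh  -- no-port MUL/MEM
[7] i10  ld  -- no-port MEM/MEM
[8] i11&i12  st+or  -- 2-wide
[9] i13  sub  -- tail

ISSUED = 10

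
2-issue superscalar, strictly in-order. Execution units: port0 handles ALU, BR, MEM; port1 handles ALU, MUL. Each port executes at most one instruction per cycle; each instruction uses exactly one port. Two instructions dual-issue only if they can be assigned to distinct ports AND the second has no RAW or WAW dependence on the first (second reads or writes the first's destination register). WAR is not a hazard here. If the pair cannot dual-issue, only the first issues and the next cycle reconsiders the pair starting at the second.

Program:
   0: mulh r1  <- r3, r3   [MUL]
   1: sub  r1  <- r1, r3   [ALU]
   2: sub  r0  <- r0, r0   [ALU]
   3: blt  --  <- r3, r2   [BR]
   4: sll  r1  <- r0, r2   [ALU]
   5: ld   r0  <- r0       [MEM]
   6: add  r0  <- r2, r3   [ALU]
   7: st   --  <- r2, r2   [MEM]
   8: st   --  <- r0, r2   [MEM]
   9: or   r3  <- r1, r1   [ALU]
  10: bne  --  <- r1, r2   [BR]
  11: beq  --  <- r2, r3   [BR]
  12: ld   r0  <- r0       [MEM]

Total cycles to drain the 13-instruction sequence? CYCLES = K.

c0: i0 mulh  RAW+WAW r1
c1: i1+i2 sub/sub  pair
c2: i3+i4 blt/sll  pair
c3: i5 ld  WAW r0
c4: i6+i7 add/st  pair
c5: i8+i9 st/or  pair
c6: i10 bne  no-port BR/BR
c7: i11 beq  no-port BR/MEM
c8: i12 ld  tail

CYCLES = 9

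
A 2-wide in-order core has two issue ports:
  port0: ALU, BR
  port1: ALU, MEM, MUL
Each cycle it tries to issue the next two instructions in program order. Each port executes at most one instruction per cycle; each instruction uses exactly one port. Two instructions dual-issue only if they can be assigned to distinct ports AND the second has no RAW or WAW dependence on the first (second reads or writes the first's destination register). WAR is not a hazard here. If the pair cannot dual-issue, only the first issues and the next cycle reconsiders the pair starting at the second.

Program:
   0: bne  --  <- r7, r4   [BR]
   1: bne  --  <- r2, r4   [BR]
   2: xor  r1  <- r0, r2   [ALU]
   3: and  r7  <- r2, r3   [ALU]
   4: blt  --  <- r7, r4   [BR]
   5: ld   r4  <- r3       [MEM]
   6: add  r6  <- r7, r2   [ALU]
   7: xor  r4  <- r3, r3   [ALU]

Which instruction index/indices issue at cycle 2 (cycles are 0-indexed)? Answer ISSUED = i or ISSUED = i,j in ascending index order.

#0 head=0: bne.BR i0 no-port BR/BR
#1 head=1: bne.BR;xor.ALU i1+i2 dual
#2 head=3: and.ALU i3 RAW r7
#3 head=4: blt.BR;ld.MEM i4+i5 dual
#4 head=6: add.ALU;xor.ALU i6+i7 dual

ISSUED = 3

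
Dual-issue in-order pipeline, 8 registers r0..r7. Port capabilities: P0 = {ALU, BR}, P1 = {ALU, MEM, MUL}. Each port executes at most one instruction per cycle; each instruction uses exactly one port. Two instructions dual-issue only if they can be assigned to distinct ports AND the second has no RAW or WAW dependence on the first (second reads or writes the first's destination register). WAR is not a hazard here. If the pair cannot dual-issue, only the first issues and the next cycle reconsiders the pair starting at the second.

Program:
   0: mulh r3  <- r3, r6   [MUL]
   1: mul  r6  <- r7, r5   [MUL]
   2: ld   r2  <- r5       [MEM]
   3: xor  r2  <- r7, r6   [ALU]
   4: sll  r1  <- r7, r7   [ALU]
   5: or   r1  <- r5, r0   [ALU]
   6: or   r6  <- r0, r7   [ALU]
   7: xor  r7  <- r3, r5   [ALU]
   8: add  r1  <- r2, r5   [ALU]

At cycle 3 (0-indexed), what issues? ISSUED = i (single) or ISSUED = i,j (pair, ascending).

ISSUED = 3,4

[0] i0  mulh.MUL  -- no-port MUL/MUL
[1] i1  mul.MUL  -- no-port MUL/MEM
[2] i2  ld.MEM  -- WAW r2
[3] i3+i4  xor.ALU+sll.ALU  -- 2-wide
[4] i5+i6  or.ALU+or.ALU  -- 2-wide
[5] i7+i8  xor.ALU+add.ALU  -- 2-wide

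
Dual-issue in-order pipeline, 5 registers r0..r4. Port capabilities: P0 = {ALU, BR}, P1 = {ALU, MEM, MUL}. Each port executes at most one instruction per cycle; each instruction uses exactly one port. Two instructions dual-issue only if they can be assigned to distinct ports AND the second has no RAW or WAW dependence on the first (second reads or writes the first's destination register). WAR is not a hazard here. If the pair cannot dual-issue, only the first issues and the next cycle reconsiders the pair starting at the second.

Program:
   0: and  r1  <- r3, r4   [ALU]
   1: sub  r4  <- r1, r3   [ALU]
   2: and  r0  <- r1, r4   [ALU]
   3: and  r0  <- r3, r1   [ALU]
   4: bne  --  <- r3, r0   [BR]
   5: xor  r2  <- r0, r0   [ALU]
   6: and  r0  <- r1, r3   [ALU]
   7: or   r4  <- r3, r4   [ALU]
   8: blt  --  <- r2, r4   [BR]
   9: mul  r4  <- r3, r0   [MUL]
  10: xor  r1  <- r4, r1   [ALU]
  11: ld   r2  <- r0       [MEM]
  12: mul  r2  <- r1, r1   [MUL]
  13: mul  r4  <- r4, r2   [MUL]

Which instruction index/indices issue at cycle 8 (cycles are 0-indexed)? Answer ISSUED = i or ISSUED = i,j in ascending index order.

  cy0 -> i0 (and) RAW r1
  cy1 -> i1 (sub) RAW r4
  cy2 -> i2 (and) WAW r0
  cy3 -> i3 (and) RAW r0
  cy4 -> i4/i5 (bne xor) dual
  cy5 -> i6/i7 (and or) dual
  cy6 -> i8/i9 (blt mul) dual
  cy7 -> i10/i11 (xor ld) dual
  cy8 -> i12 (mul) no-port MUL/MUL
  cy9 -> i13 (mul) tail

ISSUED = 12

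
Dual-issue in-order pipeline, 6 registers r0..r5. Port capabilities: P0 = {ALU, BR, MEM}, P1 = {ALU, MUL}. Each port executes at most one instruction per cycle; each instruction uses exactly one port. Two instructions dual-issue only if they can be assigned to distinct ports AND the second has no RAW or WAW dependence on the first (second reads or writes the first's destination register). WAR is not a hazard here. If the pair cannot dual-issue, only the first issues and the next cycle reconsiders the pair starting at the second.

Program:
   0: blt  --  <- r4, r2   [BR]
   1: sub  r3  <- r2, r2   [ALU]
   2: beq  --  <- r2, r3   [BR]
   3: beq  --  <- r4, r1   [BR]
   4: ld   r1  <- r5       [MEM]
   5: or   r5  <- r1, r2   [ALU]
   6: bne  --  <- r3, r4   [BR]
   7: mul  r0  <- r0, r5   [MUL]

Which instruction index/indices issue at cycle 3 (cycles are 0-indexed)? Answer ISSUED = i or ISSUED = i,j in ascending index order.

ISSUED = 4

#0 head=0: blt/sub i0+i1 2-wide
#1 head=2: beq i2 no-port BR/BR
#2 head=3: beq i3 no-port BR/MEM
#3 head=4: ld i4 RAW r1
#4 head=5: or/bne i5+i6 2-wide
#5 head=7: mul i7 tail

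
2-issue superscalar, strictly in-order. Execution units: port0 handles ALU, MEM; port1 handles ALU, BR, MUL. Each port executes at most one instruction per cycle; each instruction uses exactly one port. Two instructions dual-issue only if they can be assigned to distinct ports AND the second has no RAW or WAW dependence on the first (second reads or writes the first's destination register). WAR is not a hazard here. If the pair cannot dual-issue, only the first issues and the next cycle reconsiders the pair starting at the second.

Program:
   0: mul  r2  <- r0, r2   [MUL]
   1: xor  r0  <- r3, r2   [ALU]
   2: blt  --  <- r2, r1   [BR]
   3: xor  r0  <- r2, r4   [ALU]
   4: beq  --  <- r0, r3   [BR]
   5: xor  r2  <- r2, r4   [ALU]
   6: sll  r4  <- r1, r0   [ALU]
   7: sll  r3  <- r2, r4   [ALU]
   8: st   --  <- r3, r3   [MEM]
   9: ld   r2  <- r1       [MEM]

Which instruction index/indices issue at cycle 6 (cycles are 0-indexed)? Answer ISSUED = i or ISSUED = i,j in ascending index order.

ISSUED = 8

c0: i0 mul  RAW r2
c1: i1,i2 xor blt  2-wide
c2: i3 xor  RAW r0
c3: i4,i5 beq xor  2-wide
c4: i6 sll  RAW r4
c5: i7 sll  RAW r3
c6: i8 st  no-port MEM/MEM
c7: i9 ld  tail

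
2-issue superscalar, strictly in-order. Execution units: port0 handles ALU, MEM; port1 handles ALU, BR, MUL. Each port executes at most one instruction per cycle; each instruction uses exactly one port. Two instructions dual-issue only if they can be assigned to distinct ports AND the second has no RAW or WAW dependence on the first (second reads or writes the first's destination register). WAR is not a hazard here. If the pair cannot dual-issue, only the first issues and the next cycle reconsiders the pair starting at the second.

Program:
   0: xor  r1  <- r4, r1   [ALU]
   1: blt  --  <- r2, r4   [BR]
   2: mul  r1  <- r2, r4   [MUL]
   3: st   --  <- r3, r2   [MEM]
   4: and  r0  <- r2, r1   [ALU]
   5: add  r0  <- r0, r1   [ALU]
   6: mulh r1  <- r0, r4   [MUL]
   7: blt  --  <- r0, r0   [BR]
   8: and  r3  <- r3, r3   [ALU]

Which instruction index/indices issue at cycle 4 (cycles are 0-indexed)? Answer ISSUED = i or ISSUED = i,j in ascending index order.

0. xor.ALU;blt.BR @i0/i1  | pair
1. mul.MUL;st.MEM @i2/i3  | pair
2. and.ALU @i4  | RAW+WAW r0
3. add.ALU @i5  | RAW r0
4. mulh.MUL @i6  | no-port MUL/BR
5. blt.BR;and.ALU @i7/i8  | pair

ISSUED = 6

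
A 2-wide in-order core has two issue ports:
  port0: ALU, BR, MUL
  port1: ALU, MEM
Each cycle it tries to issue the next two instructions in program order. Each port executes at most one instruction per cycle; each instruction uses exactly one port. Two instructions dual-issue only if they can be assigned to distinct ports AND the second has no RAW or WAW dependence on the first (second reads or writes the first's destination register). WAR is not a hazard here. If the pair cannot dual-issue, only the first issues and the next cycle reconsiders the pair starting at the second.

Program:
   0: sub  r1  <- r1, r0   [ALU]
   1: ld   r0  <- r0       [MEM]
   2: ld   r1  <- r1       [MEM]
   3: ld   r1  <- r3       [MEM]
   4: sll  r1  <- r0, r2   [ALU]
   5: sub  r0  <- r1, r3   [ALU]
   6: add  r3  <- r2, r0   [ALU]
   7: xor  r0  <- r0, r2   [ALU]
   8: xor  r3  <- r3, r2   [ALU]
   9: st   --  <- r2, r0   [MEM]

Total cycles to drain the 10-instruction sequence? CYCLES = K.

t=0 i0+i1:sub.ALU ld.MEM ; pair
t=1 i2:ld.MEM ; no-port MEM/MEM
t=2 i3:ld.MEM ; WAW r1
t=3 i4:sll.ALU ; RAW r1
t=4 i5:sub.ALU ; RAW r0
t=5 i6+i7:add.ALU xor.ALU ; pair
t=6 i8+i9:xor.ALU st.MEM ; pair

CYCLES = 7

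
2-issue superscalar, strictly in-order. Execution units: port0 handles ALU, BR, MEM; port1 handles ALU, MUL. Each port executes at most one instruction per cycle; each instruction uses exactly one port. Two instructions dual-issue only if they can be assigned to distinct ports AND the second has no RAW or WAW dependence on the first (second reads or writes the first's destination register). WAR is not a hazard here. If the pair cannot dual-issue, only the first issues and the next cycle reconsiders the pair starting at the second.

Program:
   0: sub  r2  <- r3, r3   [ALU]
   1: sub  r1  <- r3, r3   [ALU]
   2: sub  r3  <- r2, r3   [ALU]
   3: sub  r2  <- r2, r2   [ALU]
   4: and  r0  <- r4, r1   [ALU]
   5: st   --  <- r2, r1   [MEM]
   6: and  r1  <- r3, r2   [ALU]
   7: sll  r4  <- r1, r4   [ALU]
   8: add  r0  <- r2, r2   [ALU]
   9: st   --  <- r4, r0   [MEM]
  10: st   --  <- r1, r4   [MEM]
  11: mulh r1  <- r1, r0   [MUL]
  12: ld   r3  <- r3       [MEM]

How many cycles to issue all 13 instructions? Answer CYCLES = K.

CYCLES = 8

c0: i0,i1 sub.ALU/sub.ALU  pair
c1: i2,i3 sub.ALU/sub.ALU  pair
c2: i4,i5 and.ALU/st.MEM  pair
c3: i6 and.ALU  RAW r1
c4: i7,i8 sll.ALU/add.ALU  pair
c5: i9 st.MEM  no-port MEM/MEM
c6: i10,i11 st.MEM/mulh.MUL  pair
c7: i12 ld.MEM  tail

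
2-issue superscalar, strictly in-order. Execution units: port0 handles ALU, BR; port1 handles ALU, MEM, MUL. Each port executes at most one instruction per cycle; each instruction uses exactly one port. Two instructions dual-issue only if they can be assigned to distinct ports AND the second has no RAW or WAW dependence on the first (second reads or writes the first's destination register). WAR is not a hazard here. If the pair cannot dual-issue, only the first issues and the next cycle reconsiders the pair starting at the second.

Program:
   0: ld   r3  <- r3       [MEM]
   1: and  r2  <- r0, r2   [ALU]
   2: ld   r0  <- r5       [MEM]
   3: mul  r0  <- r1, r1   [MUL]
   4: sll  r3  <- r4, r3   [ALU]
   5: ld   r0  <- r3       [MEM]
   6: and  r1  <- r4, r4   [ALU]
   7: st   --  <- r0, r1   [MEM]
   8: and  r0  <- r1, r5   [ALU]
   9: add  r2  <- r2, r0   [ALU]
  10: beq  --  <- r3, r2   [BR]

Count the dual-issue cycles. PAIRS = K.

0. ld and @i0/i1  | dual
1. ld @i2  | no-port MEM/MUL
2. mul sll @i3/i4  | dual
3. ld and @i5/i6  | dual
4. st and @i7/i8  | dual
5. add @i9  | RAW r2
6. beq @i10  | tail

PAIRS = 4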